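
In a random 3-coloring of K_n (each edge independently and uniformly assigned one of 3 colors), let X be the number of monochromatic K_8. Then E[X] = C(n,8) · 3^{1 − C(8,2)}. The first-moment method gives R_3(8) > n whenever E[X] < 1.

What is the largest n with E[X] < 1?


We need C(n, 8) · 3^{1 − 28} < 1, i.e. C(n, 8) < 3^{28 − 1} = 7625597484987.
Check values of n near the boundary:
  n = 153: C(153, 8) = 6183023199255; 6183023199255 < 7625597484987? YES
  n = 154: C(154, 8) = 6521818990995; 6521818990995 < 7625597484987? YES
  n = 155: C(155, 8) = 6876747915675; 6876747915675 < 7625597484987? YES
  n = 156: C(156, 8) = 7248464019225; 7248464019225 < 7625597484987? YES
  n = 157: C(157, 8) = 7637643295425; 7637643295425 < 7625597484987? NO
  n = 158: C(158, 8) = 8044984271181; 8044984271181 < 7625597484987? NO
  n = 159: C(159, 8) = 8471208603429; 8471208603429 < 7625597484987? NO
The largest n with C(n, 8) < 7625597484987 is n = 156 (where E[X] = 805384891025/847288609443 ≈ 0.9505). Hence R_3(8) > 156, i.e. R_3(8) ≥ 157.

Largest n = 156; hence R_3(8) > 156.


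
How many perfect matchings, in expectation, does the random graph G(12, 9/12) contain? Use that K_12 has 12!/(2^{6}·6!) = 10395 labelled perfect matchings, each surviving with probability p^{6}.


K_12 has 12!/(2^{6}·6!) = 10395 labelled perfect matchings.
For each such perfect matching H, let X_H = 1 if all 6 edges of H are present in G. Then P[X_H = 1] = p^{6} = (3/4)^{6} = 729/4096.
By linearity: E[X] = Σ_H E[X_H] = 10395 · p^{6} = 10395 · 729/4096 = 7577955/4096.
Numerically: E[X] ≈ 1850.09.

E[X] = 10395 · (3/4)^{6} = 7577955/4096 ≈ 1850.09.


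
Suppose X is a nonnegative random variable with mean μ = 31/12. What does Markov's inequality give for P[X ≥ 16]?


μ = E[X] = 31/12, a = 16.
Markov: P[X ≥ 16] ≤ μ/a = (31/12)/16 = 31/192.
Numerically: ≈ 0.1615.
(Since a = 16 > μ = 2.5833, the bound 31/192 is < 1 and informative.)

P[X ≥ 16] ≤ 31/192 ≈ 0.1615.


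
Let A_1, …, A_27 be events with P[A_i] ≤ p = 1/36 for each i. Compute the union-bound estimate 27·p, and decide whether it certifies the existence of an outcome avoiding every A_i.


Union bound: P[∪_{i=1}^{27} A_i] ≤ Σ_i P[A_i] ≤ 27·p = 27·(1/36) = 3/4.
Numerically: 3/4 ≈ 0.7500000.
Is 3/4 < 1? YES.
Since P[∪ A_i] ≤ 3/4 < 1, the complement has P[∩ A_i^c] ≥ 1 − 3/4 = 1/4 > 0, so some outcome avoids every A_i.

27·p = 3/4 ≈ 0.7500000; existence CERTIFIED by the union bound.


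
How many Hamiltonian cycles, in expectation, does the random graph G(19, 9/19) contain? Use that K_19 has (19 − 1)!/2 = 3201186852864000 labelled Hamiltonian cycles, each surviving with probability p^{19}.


K_19 has (19 − 1)!/2 = 3201186852864000 labelled Hamiltonian cycles.
For each such Hamiltonian cycle H, let X_H = 1 if all 19 edges of H are present in G. Then P[X_H = 1] = p^{19} = (9/19)^{19} = 1350851717672992089/1978419655660313589123979.
By linearity of expectation: E[X] = Σ_H E[X_H] = 3201186852864000 · p^{19} = 3201186852864000 · 1350851717672992089/1978419655660313589123979 = 4324328758783534194876278992896000/1978419655660313589123979.
Numerically: E[X] ≈ 2.1857e+09.

E[X] = 3201186852864000 · (9/19)^{19} = 4324328758783534194876278992896000/1978419655660313589123979 ≈ 2.1857e+09.


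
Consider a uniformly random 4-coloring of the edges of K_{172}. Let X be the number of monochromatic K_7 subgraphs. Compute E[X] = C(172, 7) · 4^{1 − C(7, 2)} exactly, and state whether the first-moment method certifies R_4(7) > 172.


E[X] = C(172, 7) · 4^{1 − 21} = 780842580024 · 4^{−20} = 780842580024/1099511627776.
As a reduced fraction: E[X] = 97605322503/137438953472 ≈ 0.7101722.
Is E[X] < 1? YES.
Since E[X] < 1, there exists a 4-coloring of K_{172} with no monochromatic K_7; hence R_4(7) > 172.

E[X] = 97605322503/137438953472 ≈ 0.7101722; E[X] < 1, so R_4(7) > 172.


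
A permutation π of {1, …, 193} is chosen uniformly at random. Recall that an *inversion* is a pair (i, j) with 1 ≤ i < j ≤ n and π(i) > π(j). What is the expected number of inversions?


Write X = Σ X_I over the C(193, 2) = 18528 pairs i < j, with X_I the indicator of one inversion.
There are 18528 indicators.
For each fixed pair i < j, the values π(i) and π(j) are two distinct elements of {1, …, 193} in uniformly random order; by symmetry P[π(i) > π(j)] = 1/2.
By linearity: E[X] = 18528 · (1/2) = C(193, 2) · (1/2) = 18528/2 = 9264 ≈ 9264.000000.

E[X] = 9264 = 9264.000000.


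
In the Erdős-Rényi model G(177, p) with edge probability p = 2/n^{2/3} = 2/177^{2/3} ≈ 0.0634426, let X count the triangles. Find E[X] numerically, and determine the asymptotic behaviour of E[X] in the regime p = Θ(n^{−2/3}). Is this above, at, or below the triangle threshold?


Number of potential triangles: C(177, 3) = 908600.
Each occurs with probability p³ ≈ (0.0634426)³ ≈ 2.55354464e-04.
By linearity: E[X] = C(177, 3)·p³ ≈ 908600 · 2.55354464e-04 ≈ 232.015066.
Since α = 2/3 < 1, p = c/n^{2/3} ≫ 1/n is above the triangle threshold p ~ 1/n. Asymptotically E[X] ~ (c³/6)·n^{3(1−α)} = (2³/6)·n^{1} → ∞; triangles are abundant w.h.p.

E[X] ≈ 232.015066; in regime p = Θ(1/n^{2/3}) E[X] diverges (above the triangle threshold p ~ 1/n).


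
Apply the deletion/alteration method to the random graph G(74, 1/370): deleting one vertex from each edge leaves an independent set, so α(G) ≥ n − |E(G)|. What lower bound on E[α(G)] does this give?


E[|E(G)|] = C(74, 2)·p = 2701 · (1/370) = 73/10.
E[α(G)] ≥ n − E[|E(G)|] = 74 − 73/10 = 667/10.
Numerically: ≈ 66.70000.
(This is only a lower bound; the true E[α(G)] may be larger.)

E[α(G)] ≥ 667/10 ≈ 66.70000.


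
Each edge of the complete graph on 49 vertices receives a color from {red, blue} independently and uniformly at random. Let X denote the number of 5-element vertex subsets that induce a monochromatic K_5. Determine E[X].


Let X = Σ_S X_S over the C(49, 5) = 1906884 subsets S of size 5, where X_S = 1 if the K_5 on S is monochromatic.
For a fixed S, the K_5 on S has C(5, 2) = 10 edges. P[all 10 edges red] = (1/2)^10, and likewise for blue, so P[monochromatic] = 2·(1/2)^10 = 2^{1 − 10} = 1/512.
By linearity of expectation: E[X] = C(49, 5) · 2^{1 − 10} = 1906884 · 1/512 = 476721/128.
Numerically: E[X] ≈ 3724.3828.

E[X] = C(49,5)·2^(1−C(5,2)) = 476721/128 ≈ 3724.3828.


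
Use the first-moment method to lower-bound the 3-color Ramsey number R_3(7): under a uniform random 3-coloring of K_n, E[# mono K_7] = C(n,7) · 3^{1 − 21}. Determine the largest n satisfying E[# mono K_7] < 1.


We need C(n, 7) · 3^{1 − 21} < 1, i.e. C(n, 7) < 3^{21 − 1} = 3486784401.
Check values of n near the boundary:
  n = 80: C(80, 7) = 3176716400; 3176716400 < 3486784401? YES
  n = 81: C(81, 7) = 3477216600; 3477216600 < 3486784401? YES
  n = 82: C(82, 7) = 3801756816; 3801756816 < 3486784401? NO
  n = 83: C(83, 7) = 4151918628; 4151918628 < 3486784401? NO
  n = 84: C(84, 7) = 4529365776; 4529365776 < 3486784401? NO
The largest n with C(n, 7) < 3486784401 is n = 81 (where E[X] = 42928600/43046721 ≈ 0.9973). Hence R_3(7) > 81, i.e. R_3(7) ≥ 82.

Largest n = 81; hence R_3(7) > 81.


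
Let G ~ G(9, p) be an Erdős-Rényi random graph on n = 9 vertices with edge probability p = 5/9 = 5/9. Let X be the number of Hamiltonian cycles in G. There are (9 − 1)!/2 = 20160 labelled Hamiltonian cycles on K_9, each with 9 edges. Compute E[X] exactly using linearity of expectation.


K_9 has (9 − 1)!/2 = 20160 labelled Hamiltonian cycles.
For each such Hamiltonian cycle H, let X_H = 1 if all 9 edges of H are present in G. Then P[X_H = 1] = p^{9} = (5/9)^{9} = 1953125/387420489.
By linearity of expectation: E[X] = Σ_H E[X_H] = 20160 · p^{9} = 20160 · 1953125/387420489 = 4375000000/43046721.
Numerically: E[X] ≈ 101.63.

E[X] = 20160 · (5/9)^{9} = 4375000000/43046721 ≈ 101.63.


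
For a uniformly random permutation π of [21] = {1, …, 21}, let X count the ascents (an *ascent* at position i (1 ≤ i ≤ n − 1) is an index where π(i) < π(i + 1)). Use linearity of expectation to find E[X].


Write X = Σ X_I over i = 1, …, 20, with X_I the indicator of one ascent.
There are 20 indicators.
For each fixed i, the pair (π(i), π(i+1)) is a uniformly random ordered pair of distinct values from {1, …, 21}; by symmetry P[π(i) < π(i+1)] = 1/2.
By linearity: E[X] = 20 · (1/2) = (21 − 1) · (1/2) = 10 ≈ 10.00000.

E[X] = 10 = 10.00000.


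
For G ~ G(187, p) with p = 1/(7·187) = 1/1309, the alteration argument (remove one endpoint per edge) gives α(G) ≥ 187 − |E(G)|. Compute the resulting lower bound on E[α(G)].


E[|E(G)|] = C(187, 2)·p = 17391 · (1/1309) = 93/7.
E[α(G)] ≥ n − E[|E(G)|] = 187 − 93/7 = 1216/7.
Numerically: ≈ 173.714286.
(This is only a lower bound; the true E[α(G)] may be larger.)

E[α(G)] ≥ 1216/7 ≈ 173.714286.


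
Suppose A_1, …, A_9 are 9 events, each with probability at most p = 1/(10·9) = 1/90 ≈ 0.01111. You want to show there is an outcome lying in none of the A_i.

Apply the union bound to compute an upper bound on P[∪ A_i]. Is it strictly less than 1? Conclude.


Union bound: P[∪_{i=1}^{9} A_i] ≤ Σ_i P[A_i] ≤ 9·p = 9·(1/90) = 1/10.
Numerically: 1/10 ≈ 0.10000.
Is 1/10 < 1? YES.
Since P[∪ A_i] ≤ 1/10 < 1, the complement has P[∩ A_i^c] ≥ 1 − 1/10 = 9/10 > 0, so some outcome avoids every A_i.

9·p = 1/10 ≈ 0.10000; existence CERTIFIED by the union bound.


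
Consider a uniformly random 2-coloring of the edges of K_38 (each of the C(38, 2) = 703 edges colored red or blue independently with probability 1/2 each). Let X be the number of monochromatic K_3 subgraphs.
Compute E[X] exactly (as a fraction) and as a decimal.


Let X = Σ_S X_S over the C(38, 3) = 8436 subsets S of size 3, where X_S = 1 if the K_3 on S is monochromatic.
For a fixed S, the K_3 on S has C(3, 2) = 3 edges. P[all 3 edges red] = (1/2)^3, and likewise for blue, so P[monochromatic] = 2·(1/2)^3 = 2^{1 − 3} = 1/4.
Summing: E[X] = C(38, 3) · 2^{1 − 3} = 8436 · 1/4 = 2109.
Numerically: E[X] ≈ 2109.0000.

E[X] = C(38,3)·2^(1−C(3,2)) = 2109 ≈ 2109.0000.


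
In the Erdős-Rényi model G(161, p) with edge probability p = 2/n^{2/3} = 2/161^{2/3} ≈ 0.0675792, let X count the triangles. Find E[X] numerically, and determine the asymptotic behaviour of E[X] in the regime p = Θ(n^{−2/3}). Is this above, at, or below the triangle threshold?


Number of potential triangles: C(161, 3) = 682640.
Each occurs with probability p³ ≈ (0.0675792)³ ≈ 3.08630068e-04.
By linearity: E[X] = C(161, 3)·p³ ≈ 682640 · 3.08630068e-04 ≈ 210.683230.
Since α = 2/3 < 1, p = c/n^{2/3} ≫ 1/n is above the triangle threshold p ~ 1/n. Asymptotically E[X] ~ (c³/6)·n^{3(1−α)} = (2³/6)·n^{1} → ∞; triangles are abundant w.h.p.

E[X] ≈ 210.683230; in regime p = Θ(1/n^{2/3}) E[X] diverges (above the triangle threshold p ~ 1/n).


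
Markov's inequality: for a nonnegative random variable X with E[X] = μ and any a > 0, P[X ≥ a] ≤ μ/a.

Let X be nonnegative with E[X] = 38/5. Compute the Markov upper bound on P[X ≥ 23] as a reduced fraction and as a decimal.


μ = E[X] = 38/5, a = 23.
Markov: P[X ≥ 23] ≤ μ/a = (38/5)/23 = 38/115.
Numerically: ≈ 0.3304.
(Since a = 23 > μ = 7.6000, the bound 38/115 is < 1 and informative.)

P[X ≥ 23] ≤ 38/115 ≈ 0.3304.


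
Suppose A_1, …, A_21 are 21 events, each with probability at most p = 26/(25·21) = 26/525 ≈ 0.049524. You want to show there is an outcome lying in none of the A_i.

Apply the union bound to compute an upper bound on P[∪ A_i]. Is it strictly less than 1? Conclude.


Union bound: P[∪_{i=1}^{21} A_i] ≤ Σ_i P[A_i] ≤ 21·p = 21·(26/525) = 26/25.
Numerically: 26/25 ≈ 1.040000.
Is 26/25 < 1? NO.
Since the bound 26/25 is ≥ 1, the union bound is uninformative here; it does NOT by itself certify existence.

21·p = 26/25 ≈ 1.040000; existence NOT certified by the union bound.


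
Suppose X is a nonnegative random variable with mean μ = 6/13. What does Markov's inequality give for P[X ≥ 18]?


μ = E[X] = 6/13, a = 18.
Markov: P[X ≥ 18] ≤ μ/a = (6/13)/18 = 1/39.
Numerically: ≈ 0.025641.
(Since a = 18 > μ = 0.461538, the bound 1/39 is < 1 and informative.)

P[X ≥ 18] ≤ 1/39 ≈ 0.025641.


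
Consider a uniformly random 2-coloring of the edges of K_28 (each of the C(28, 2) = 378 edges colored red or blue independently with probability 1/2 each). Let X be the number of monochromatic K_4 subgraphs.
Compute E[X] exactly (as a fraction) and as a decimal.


Let X = Σ_S X_S over the C(28, 4) = 20475 subsets S of size 4, where X_S = 1 if the K_4 on S is monochromatic.
For a fixed S, the K_4 on S has C(4, 2) = 6 edges. P[all 6 edges red] = (1/2)^6, and likewise for blue, so P[monochromatic] = 2·(1/2)^6 = 2^{1 − 6} = 1/32.
By linearity of expectation: E[X] = C(28, 4) · 2^{1 − 6} = 20475 · 1/32 = 20475/32.
Numerically: E[X] ≈ 639.844.

E[X] = C(28,4)·2^(1−C(4,2)) = 20475/32 ≈ 639.844.


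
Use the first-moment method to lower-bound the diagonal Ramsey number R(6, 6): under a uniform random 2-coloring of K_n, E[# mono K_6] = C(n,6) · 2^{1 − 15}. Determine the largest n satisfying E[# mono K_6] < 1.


We need C(n, 6) · 2^{1 − 15} < 1, i.e. C(n, 6) < 2^{15 − 1} = 16384.
Check values of n near the boundary:
  n = 16: C(16, 6) = 8008; 8008 < 16384? YES
  n = 17: C(17, 6) = 12376; 12376 < 16384? YES
  n = 18: C(18, 6) = 18564; 18564 < 16384? NO
  n = 19: C(19, 6) = 27132; 27132 < 16384? NO
The largest n with C(n, 6) < 16384 is n = 17 (where E[X] = 1547/2048 ≈ 0.7554). Hence R(6, 6) > 17, i.e. R(6, 6) ≥ 18.

Largest n = 17; hence R(6, 6) > 17.


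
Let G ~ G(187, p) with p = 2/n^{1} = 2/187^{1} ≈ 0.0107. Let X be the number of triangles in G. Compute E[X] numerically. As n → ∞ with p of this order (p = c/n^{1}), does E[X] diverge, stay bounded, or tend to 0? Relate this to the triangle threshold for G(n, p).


Number of potential triangles: C(187, 3) = 1072445.
Each occurs with probability p³ ≈ (0.0107)³ ≈ 1.22339e-06.
By linearity: E[X] = C(187, 3)·p³ ≈ 1072445 · 1.22339e-06 ≈ 1.312.
Here α = 1, so p = 2/n is exactly at the triangle threshold p ~ 1/n. Asymptotically E[X] → c³/6 = 2³/6 = 4/3 ≈ 1.333, a bounded constant. In this regime the triangle count is asymptotically Poisson(c³/6).

E[X] ≈ 1.312; in regime p = Θ(1/n^{1}) E[X] stays bounded (at the triangle threshold p ~ 1/n).


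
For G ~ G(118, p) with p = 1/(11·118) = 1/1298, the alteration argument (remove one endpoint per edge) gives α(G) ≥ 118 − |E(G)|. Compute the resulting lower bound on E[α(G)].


E[|E(G)|] = C(118, 2)·p = 6903 · (1/1298) = 117/22.
E[α(G)] ≥ n − E[|E(G)|] = 118 − 117/22 = 2479/22.
Numerically: ≈ 112.68182.
(This is only a lower bound; the true E[α(G)] may be larger.)

E[α(G)] ≥ 2479/22 ≈ 112.68182.


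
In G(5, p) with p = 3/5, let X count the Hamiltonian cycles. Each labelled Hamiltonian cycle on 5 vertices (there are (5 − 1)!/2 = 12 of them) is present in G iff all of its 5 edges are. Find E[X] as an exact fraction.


K_5 has (5 − 1)!/2 = 12 labelled Hamiltonian cycles.
For each such Hamiltonian cycle H, let X_H = 1 if all 5 edges of H are present in G. Then P[X_H = 1] = p^{5} = (3/5)^{5} = 243/3125.
Summing the indicators: E[X] = Σ_H E[X_H] = 12 · p^{5} = 12 · 243/3125 = 2916/3125.
Numerically: E[X] ≈ 0.933.

E[X] = 12 · (3/5)^{5} = 2916/3125 ≈ 0.933.


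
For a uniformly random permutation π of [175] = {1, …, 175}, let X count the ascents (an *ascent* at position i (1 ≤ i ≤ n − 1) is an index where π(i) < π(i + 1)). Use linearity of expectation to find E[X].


Write X = Σ X_I over i = 1, …, 174, with X_I the indicator of one ascent.
There are 174 indicators.
For each fixed i, the pair (π(i), π(i+1)) is a uniformly random ordered pair of distinct values from {1, …, 175}; by symmetry P[π(i) < π(i+1)] = 1/2.
By linearity: E[X] = 174 · (1/2) = (175 − 1) · (1/2) = 87 ≈ 87.0000.

E[X] = 87 = 87.0000.


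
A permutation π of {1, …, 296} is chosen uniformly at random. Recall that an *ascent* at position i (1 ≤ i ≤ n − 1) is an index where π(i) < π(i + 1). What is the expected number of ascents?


Write X = Σ X_I over i = 1, …, 295, with X_I the indicator of one ascent.
There are 295 indicators.
For each fixed i, the pair (π(i), π(i+1)) is a uniformly random ordered pair of distinct values from {1, …, 296}; by symmetry P[π(i) < π(i+1)] = 1/2.
By linearity: E[X] = 295 · (1/2) = (296 − 1) · (1/2) = 295/2 ≈ 147.500.

E[X] = 295/2 = 147.500.


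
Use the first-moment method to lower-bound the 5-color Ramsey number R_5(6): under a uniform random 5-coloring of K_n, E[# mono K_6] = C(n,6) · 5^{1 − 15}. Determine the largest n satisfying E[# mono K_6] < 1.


We need C(n, 6) · 5^{1 − 15} < 1, i.e. C(n, 6) < 5^{15 − 1} = 6103515625.
Check values of n near the boundary:
  n = 128: C(128, 6) = 5423611200; 5423611200 < 6103515625? YES
  n = 129: C(129, 6) = 5688177600; 5688177600 < 6103515625? YES
  n = 130: C(130, 6) = 5963412000; 5963412000 < 6103515625? YES
  n = 131: C(131, 6) = 6249655776; 6249655776 < 6103515625? NO
The largest n with C(n, 6) < 6103515625 is n = 130 (where E[X] = 47707296/48828125 ≈ 0.9770454). Hence R_5(6) > 130, i.e. R_5(6) ≥ 131.

Largest n = 130; hence R_5(6) > 130.


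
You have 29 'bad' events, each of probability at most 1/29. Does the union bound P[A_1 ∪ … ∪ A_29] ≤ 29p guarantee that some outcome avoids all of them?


Union bound: P[∪_{i=1}^{29} A_i] ≤ Σ_i P[A_i] ≤ 29·p = 29·(1/29) = 1.
Numerically: 1 ≈ 1.000.
Is 1 < 1? NO.
Since the bound 1 is ≥ 1, the union bound is uninformative here; it does NOT by itself certify existence.

29·p = 1 ≈ 1.000; existence NOT certified by the union bound.


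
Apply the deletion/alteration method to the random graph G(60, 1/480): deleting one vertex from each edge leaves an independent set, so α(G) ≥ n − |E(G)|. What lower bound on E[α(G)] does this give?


E[|E(G)|] = C(60, 2)·p = 1770 · (1/480) = 59/16.
E[α(G)] ≥ n − E[|E(G)|] = 60 − 59/16 = 901/16.
Numerically: ≈ 56.312500.
(This is only a lower bound; the true E[α(G)] may be larger.)

E[α(G)] ≥ 901/16 ≈ 56.312500.


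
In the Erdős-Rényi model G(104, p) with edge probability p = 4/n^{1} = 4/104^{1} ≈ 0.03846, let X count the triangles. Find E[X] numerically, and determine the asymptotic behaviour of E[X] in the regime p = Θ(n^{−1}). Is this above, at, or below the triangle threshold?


Number of potential triangles: C(104, 3) = 182104.
Each occurs with probability p³ ≈ (0.03846)³ ≈ 5.689577e-05.
By linearity: E[X] = C(104, 3)·p³ ≈ 182104 · 5.689577e-05 ≈ 10.3609.
Here α = 1, so p = 4/n is exactly at the triangle threshold p ~ 1/n. Asymptotically E[X] → c³/6 = 4³/6 = 32/3 ≈ 10.6667, a bounded constant. In this regime the triangle count is asymptotically Poisson(c³/6).

E[X] ≈ 10.3609; in regime p = Θ(1/n^{1}) E[X] stays bounded (at the triangle threshold p ~ 1/n).


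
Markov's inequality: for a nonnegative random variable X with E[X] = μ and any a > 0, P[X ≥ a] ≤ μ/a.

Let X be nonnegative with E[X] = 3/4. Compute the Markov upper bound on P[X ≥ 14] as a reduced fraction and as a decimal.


μ = E[X] = 3/4, a = 14.
Markov: P[X ≥ 14] ≤ μ/a = (3/4)/14 = 3/56.
Numerically: ≈ 0.054.
(Since a = 14 > μ = 0.750, the bound 3/56 is < 1 and informative.)

P[X ≥ 14] ≤ 3/56 ≈ 0.054.


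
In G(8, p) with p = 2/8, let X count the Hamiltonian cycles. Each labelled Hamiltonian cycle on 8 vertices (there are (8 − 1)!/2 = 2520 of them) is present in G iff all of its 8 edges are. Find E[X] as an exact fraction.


K_8 has (8 − 1)!/2 = 2520 labelled Hamiltonian cycles.
For each such Hamiltonian cycle H, let X_H = 1 if all 8 edges of H are present in G. Then P[X_H = 1] = p^{8} = (1/4)^{8} = 1/65536.
By linearity: E[X] = Σ_H E[X_H] = 2520 · p^{8} = 2520 · 1/65536 = 315/8192.
Numerically: E[X] ≈ 0.0384521.

E[X] = 2520 · (1/4)^{8} = 315/8192 ≈ 0.0384521.


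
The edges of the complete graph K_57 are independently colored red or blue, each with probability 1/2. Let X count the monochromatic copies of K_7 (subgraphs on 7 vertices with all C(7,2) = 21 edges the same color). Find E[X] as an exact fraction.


Let X = Σ_S X_S over the C(57, 7) = 264385836 subsets S of size 7, where X_S = 1 if the K_7 on S is monochromatic.
For a fixed S, the K_7 on S has C(7, 2) = 21 edges. P[all 21 edges red] = (1/2)^21, and likewise for blue, so P[monochromatic] = 2·(1/2)^21 = 2^{1 − 21} = 1/1048576.
By linearity: E[X] = C(57, 7) · 2^{1 − 21} = 264385836 · 1/1048576 = 66096459/262144.
Numerically: E[X] ≈ 252.13798.

E[X] = C(57,7)·2^(1−C(7,2)) = 66096459/262144 ≈ 252.13798.


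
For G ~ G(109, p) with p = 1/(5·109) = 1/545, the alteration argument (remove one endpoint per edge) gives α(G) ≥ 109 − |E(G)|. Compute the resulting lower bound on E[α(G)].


E[|E(G)|] = C(109, 2)·p = 5886 · (1/545) = 54/5.
E[α(G)] ≥ n − E[|E(G)|] = 109 − 54/5 = 491/5.
Numerically: ≈ 98.200.
(This is only a lower bound; the true E[α(G)] may be larger.)

E[α(G)] ≥ 491/5 ≈ 98.200.


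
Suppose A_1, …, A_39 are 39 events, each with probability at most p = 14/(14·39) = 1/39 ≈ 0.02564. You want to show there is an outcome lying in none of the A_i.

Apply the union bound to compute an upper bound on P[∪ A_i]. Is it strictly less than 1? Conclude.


Union bound: P[∪_{i=1}^{39} A_i] ≤ Σ_i P[A_i] ≤ 39·p = 39·(1/39) = 1.
Numerically: 1 ≈ 1.00000.
Is 1 < 1? NO.
Since the bound 1 is ≥ 1, the union bound is uninformative here; it does NOT by itself certify existence.

39·p = 1 ≈ 1.00000; existence NOT certified by the union bound.


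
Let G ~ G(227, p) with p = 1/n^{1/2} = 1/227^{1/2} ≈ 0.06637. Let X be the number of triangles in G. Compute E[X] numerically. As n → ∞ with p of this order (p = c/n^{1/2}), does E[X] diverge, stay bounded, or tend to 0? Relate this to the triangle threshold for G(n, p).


Number of potential triangles: C(227, 3) = 1923825.
Each occurs with probability p³ ≈ (0.06637)³ ≈ 2.923891e-04.
By linearity: E[X] = C(227, 3)·p³ ≈ 1923825 · 2.923891e-04 ≈ 562.5055.
Since α = 1/2 < 1, p = c/n^{1/2} ≫ 1/n is above the triangle threshold p ~ 1/n. Asymptotically E[X] ~ (c³/6)·n^{3(1−α)} = (1³/6)·n^{1.5} → ∞; triangles are abundant w.h.p.

E[X] ≈ 562.5055; in regime p = Θ(1/n^{1/2}) E[X] diverges (above the triangle threshold p ~ 1/n).


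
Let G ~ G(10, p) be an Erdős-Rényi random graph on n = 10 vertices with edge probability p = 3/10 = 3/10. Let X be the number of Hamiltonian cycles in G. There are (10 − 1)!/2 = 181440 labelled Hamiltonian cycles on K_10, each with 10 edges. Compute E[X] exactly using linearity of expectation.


K_10 has (10 − 1)!/2 = 181440 labelled Hamiltonian cycles.
For each such Hamiltonian cycle H, let X_H = 1 if all 10 edges of H are present in G. Then P[X_H = 1] = p^{10} = (3/10)^{10} = 59049/10000000000.
By linearity: E[X] = Σ_H E[X_H] = 181440 · p^{10} = 181440 · 59049/10000000000 = 33480783/31250000.
Numerically: E[X] ≈ 1.07139.

E[X] = 181440 · (3/10)^{10} = 33480783/31250000 ≈ 1.07139.


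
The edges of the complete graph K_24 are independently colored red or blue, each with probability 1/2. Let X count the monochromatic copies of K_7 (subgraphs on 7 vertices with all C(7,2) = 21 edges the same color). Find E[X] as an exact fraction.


Let X = Σ_S X_S over the C(24, 7) = 346104 subsets S of size 7, where X_S = 1 if the K_7 on S is monochromatic.
For a fixed S, the K_7 on S has C(7, 2) = 21 edges. P[all 21 edges red] = (1/2)^21, and likewise for blue, so P[monochromatic] = 2·(1/2)^21 = 2^{1 − 21} = 1/1048576.
By linearity of expectation: E[X] = C(24, 7) · 2^{1 − 21} = 346104 · 1/1048576 = 43263/131072.
Numerically: E[X] ≈ 0.330070.

E[X] = C(24,7)·2^(1−C(7,2)) = 43263/131072 ≈ 0.330070.


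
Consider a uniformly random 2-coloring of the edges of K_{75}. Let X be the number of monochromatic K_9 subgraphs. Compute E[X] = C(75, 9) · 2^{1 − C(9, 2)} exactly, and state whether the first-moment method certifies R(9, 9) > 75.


E[X] = C(75, 9) · 2^{1 − 36} = 125595622175 · 2^{−35} = 125595622175/34359738368.
As a reduced fraction: E[X] = 125595622175/34359738368 ≈ 3.655.
Is E[X] < 1? NO.
Since E[X] ≥ 1, the first-moment bound is inconclusive at n = 75; it does NOT by itself certify R(9, 9) > 75.

E[X] = 125595622175/34359738368 ≈ 3.655; E[X] ≥ 1; first-moment method inconclusive here.


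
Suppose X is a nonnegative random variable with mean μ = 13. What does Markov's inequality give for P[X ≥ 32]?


μ = E[X] = 13, a = 32.
Markov: P[X ≥ 32] ≤ μ/a = (13)/32 = 13/32.
Numerically: ≈ 0.406.
(Since a = 32 > μ = 13.000, the bound 13/32 is < 1 and informative.)

P[X ≥ 32] ≤ 13/32 ≈ 0.406.


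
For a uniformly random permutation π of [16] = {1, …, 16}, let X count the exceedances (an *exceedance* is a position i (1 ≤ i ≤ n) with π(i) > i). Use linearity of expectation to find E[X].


Write X = Σ_{i=1}^{16} X_i, where X_i = 1_{π(i) > i}.
For each fixed i, π(i) is uniform over {1, …, 16} (marginal of a uniform permutation), so P[π(i) > i] = (n − i)/n. Summing: Σ_{i=1}^{16} (n − i)/n = (0 + 1 + … + 15)/16 = 16(16 − 1)/(2·16) = (16 − 1)/2.
Hence E[X] = Σ_{i=1}^{16} (16 − i)/16 = 15/2 ≈ 7.500.

E[X] = 15/2 = 7.500.


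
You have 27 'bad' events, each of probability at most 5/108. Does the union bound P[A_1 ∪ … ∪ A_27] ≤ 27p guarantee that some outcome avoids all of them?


Union bound: P[∪_{i=1}^{27} A_i] ≤ Σ_i P[A_i] ≤ 27·p = 27·(5/108) = 5/4.
Numerically: 5/4 ≈ 1.25000.
Is 5/4 < 1? NO.
Since the bound 5/4 is ≥ 1, the union bound is uninformative here; it does NOT by itself certify existence.

27·p = 5/4 ≈ 1.25000; existence NOT certified by the union bound.


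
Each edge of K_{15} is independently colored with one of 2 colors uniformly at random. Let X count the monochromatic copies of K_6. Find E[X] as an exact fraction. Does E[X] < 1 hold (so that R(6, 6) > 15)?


E[X] = C(15, 6) · 2^{1 − 15} = 5005 · 2^{−14} = 5005/16384.
As a reduced fraction: E[X] = 5005/16384 ≈ 0.305.
Is E[X] < 1? YES.
Since E[X] < 1, there exists a 2-coloring of K_{15} with no monochromatic K_6; hence R(6, 6) > 15.

E[X] = 5005/16384 ≈ 0.305; E[X] < 1, so R(6, 6) > 15.


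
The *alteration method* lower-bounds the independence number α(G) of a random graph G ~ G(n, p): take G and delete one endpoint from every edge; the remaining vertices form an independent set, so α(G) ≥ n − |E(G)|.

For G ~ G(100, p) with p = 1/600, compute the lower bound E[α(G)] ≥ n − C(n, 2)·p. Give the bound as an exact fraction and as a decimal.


E[|E(G)|] = C(100, 2)·p = 4950 · (1/600) = 33/4.
E[α(G)] ≥ n − E[|E(G)|] = 100 − 33/4 = 367/4.
Numerically: ≈ 91.750.
(This is only a lower bound; the true E[α(G)] may be larger.)

E[α(G)] ≥ 367/4 ≈ 91.750.


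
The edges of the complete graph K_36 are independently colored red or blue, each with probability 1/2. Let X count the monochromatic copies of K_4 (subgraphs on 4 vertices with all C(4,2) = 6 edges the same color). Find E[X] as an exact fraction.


Let X = Σ_S X_S over the C(36, 4) = 58905 subsets S of size 4, where X_S = 1 if the K_4 on S is monochromatic.
For a fixed S, the K_4 on S has C(4, 2) = 6 edges. P[all 6 edges red] = (1/2)^6, and likewise for blue, so P[monochromatic] = 2·(1/2)^6 = 2^{1 − 6} = 1/32.
By linearity: E[X] = C(36, 4) · 2^{1 − 6} = 58905 · 1/32 = 58905/32.
Numerically: E[X] ≈ 1840.781.

E[X] = C(36,4)·2^(1−C(4,2)) = 58905/32 ≈ 1840.781.


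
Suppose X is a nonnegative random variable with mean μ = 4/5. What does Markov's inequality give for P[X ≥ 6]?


μ = E[X] = 4/5, a = 6.
Markov: P[X ≥ 6] ≤ μ/a = (4/5)/6 = 2/15.
Numerically: ≈ 0.133333.
(Since a = 6 > μ = 0.800000, the bound 2/15 is < 1 and informative.)

P[X ≥ 6] ≤ 2/15 ≈ 0.133333.


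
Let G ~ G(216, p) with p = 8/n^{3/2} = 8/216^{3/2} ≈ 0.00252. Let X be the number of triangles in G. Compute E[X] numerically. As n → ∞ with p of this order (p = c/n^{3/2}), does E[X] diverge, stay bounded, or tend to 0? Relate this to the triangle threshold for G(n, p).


Number of potential triangles: C(216, 3) = 1656360.
Each occurs with probability p³ ≈ (0.00252)³ ≈ 1.60040e-08.
By linearity: E[X] = C(216, 3)·p³ ≈ 1656360 · 1.60040e-08 ≈ 0.027.
Since α = 3/2 > 1, p = c/n^{3/2} = o(1/n) is below the triangle threshold p ~ 1/n. Asymptotically E[X] ~ (c³/6)·n^{3(1−α)} = (8³/6)·n^{-1.5} → 0, so by Markov's inequality G has no triangles w.h.p.

E[X] ≈ 0.027; in regime p = Θ(1/n^{3/2}) E[X] tends to 0 (below the triangle threshold p ~ 1/n).


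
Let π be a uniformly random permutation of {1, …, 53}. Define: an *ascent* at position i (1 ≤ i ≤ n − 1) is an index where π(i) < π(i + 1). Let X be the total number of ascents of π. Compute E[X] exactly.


Write X = Σ X_I over i = 1, …, 52, with X_I the indicator of one ascent.
There are 52 indicators.
For each fixed i, the pair (π(i), π(i+1)) is a uniformly random ordered pair of distinct values from {1, …, 53}; by symmetry P[π(i) < π(i+1)] = 1/2.
By linearity: E[X] = 52 · (1/2) = (53 − 1) · (1/2) = 26 ≈ 26.0000.

E[X] = 26 = 26.0000.


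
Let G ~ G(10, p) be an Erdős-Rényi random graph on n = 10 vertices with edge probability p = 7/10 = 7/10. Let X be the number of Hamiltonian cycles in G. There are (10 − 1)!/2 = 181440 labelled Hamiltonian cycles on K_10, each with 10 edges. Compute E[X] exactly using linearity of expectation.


K_10 has (10 − 1)!/2 = 181440 labelled Hamiltonian cycles.
For each such Hamiltonian cycle H, let X_H = 1 if all 10 edges of H are present in G. Then P[X_H = 1] = p^{10} = (7/10)^{10} = 282475249/10000000000.
Summing the indicators: E[X] = Σ_H E[X_H] = 181440 · p^{10} = 181440 · 282475249/10000000000 = 160163466183/31250000.
Numerically: E[X] ≈ 5.13e+03.

E[X] = 181440 · (7/10)^{10} = 160163466183/31250000 ≈ 5.13e+03.


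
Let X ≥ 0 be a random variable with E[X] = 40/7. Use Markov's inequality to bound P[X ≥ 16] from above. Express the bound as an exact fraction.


μ = E[X] = 40/7, a = 16.
Markov: P[X ≥ 16] ≤ μ/a = (40/7)/16 = 5/14.
Numerically: ≈ 0.3571.
(Since a = 16 > μ = 5.7143, the bound 5/14 is < 1 and informative.)

P[X ≥ 16] ≤ 5/14 ≈ 0.3571.


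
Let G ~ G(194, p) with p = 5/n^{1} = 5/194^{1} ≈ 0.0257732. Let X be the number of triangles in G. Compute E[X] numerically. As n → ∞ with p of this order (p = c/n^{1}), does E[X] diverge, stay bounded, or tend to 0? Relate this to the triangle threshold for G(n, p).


Number of potential triangles: C(194, 3) = 1198144.
Each occurs with probability p³ ≈ (0.0257732)³ ≈ 1.71200419e-05.
By linearity: E[X] = C(194, 3)·p³ ≈ 1198144 · 1.71200419e-05 ≈ 20.512275.
Here α = 1, so p = 5/n is exactly at the triangle threshold p ~ 1/n. Asymptotically E[X] → c³/6 = 5³/6 = 125/6 ≈ 20.833333, a bounded constant. In this regime the triangle count is asymptotically Poisson(c³/6).

E[X] ≈ 20.512275; in regime p = Θ(1/n^{1}) E[X] stays bounded (at the triangle threshold p ~ 1/n).


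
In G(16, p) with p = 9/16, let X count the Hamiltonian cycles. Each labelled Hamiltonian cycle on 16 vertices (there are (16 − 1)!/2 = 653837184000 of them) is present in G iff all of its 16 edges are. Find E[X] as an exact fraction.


K_16 has (16 − 1)!/2 = 653837184000 labelled Hamiltonian cycles.
For each such Hamiltonian cycle H, let X_H = 1 if all 16 edges of H are present in G. Then P[X_H = 1] = p^{16} = (9/16)^{16} = 1853020188851841/18446744073709551616.
By linearity: E[X] = Σ_H E[X_H] = 653837184000 · p^{16} = 653837184000 · 1853020188851841/18446744073709551616 = 1183177248216831945952875/18014398509481984.
Numerically: E[X] ≈ 6.56795e+07.

E[X] = 653837184000 · (9/16)^{16} = 1183177248216831945952875/18014398509481984 ≈ 6.56795e+07.


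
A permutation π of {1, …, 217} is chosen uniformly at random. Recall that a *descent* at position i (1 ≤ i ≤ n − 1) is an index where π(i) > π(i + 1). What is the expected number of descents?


Write X = Σ X_I over i = 1, …, 216, with X_I the indicator of one descent.
There are 216 indicators.
For each fixed i, the pair (π(i), π(i+1)) is a uniformly random ordered pair of distinct values from {1, …, 217}; by symmetry P[π(i) > π(i+1)] = 1/2.
By linearity: E[X] = 216 · (1/2) = (217 − 1) · (1/2) = 108 ≈ 108.000.

E[X] = 108 = 108.000.


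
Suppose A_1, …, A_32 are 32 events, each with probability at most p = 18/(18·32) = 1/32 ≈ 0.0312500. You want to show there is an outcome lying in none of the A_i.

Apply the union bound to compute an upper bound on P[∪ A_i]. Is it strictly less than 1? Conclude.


Union bound: P[∪_{i=1}^{32} A_i] ≤ Σ_i P[A_i] ≤ 32·p = 32·(1/32) = 1.
Numerically: 1 ≈ 1.0000000.
Is 1 < 1? NO.
Since the bound 1 is ≥ 1, the union bound is uninformative here; it does NOT by itself certify existence.

32·p = 1 ≈ 1.0000000; existence NOT certified by the union bound.


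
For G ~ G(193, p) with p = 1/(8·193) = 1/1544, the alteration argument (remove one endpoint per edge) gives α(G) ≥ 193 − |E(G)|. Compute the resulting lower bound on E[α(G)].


E[|E(G)|] = C(193, 2)·p = 18528 · (1/1544) = 12.
E[α(G)] ≥ n − E[|E(G)|] = 193 − 12 = 181.
Numerically: ≈ 181.000000.
(This is only a lower bound; the true E[α(G)] may be larger.)

E[α(G)] ≥ 181 ≈ 181.000000.


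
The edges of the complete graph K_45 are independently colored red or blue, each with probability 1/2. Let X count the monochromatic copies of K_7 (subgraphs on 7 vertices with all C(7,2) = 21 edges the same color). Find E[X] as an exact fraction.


Let X = Σ_S X_S over the C(45, 7) = 45379620 subsets S of size 7, where X_S = 1 if the K_7 on S is monochromatic.
For a fixed S, the K_7 on S has C(7, 2) = 21 edges. P[all 21 edges red] = (1/2)^21, and likewise for blue, so P[monochromatic] = 2·(1/2)^21 = 2^{1 − 21} = 1/1048576.
By linearity: E[X] = C(45, 7) · 2^{1 − 21} = 45379620 · 1/1048576 = 11344905/262144.
Numerically: E[X] ≈ 43.27738.

E[X] = C(45,7)·2^(1−C(7,2)) = 11344905/262144 ≈ 43.27738.


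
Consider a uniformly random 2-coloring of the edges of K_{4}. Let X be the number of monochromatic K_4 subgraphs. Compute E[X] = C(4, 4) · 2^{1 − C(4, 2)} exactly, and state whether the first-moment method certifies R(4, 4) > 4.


E[X] = C(4, 4) · 2^{1 − 6} = 1 · 2^{−5} = 1/32.
As a reduced fraction: E[X] = 1/32 ≈ 0.031.
Is E[X] < 1? YES.
Since E[X] < 1, there exists a 2-coloring of K_{4} with no monochromatic K_4; hence R(4, 4) > 4.

E[X] = 1/32 ≈ 0.031; E[X] < 1, so R(4, 4) > 4.


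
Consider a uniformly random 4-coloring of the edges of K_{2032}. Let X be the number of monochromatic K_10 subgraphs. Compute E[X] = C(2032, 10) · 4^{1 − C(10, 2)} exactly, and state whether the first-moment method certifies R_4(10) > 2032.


E[X] = C(2032, 10) · 4^{1 − 45} = 323475384642158147171212440 · 4^{−44} = 323475384642158147171212440/309485009821345068724781056.
As a reduced fraction: E[X] = 40434423080269768396401555/38685626227668133590597632 ≈ 1.045.
Is E[X] < 1? NO.
Since E[X] ≥ 1, the first-moment bound is inconclusive at n = 2032; it does NOT by itself certify R_4(10) > 2032.

E[X] = 40434423080269768396401555/38685626227668133590597632 ≈ 1.045; E[X] ≥ 1; first-moment method inconclusive here.


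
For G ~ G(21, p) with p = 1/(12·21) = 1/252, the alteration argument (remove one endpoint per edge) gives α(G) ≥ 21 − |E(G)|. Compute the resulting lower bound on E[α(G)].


E[|E(G)|] = C(21, 2)·p = 210 · (1/252) = 5/6.
E[α(G)] ≥ n − E[|E(G)|] = 21 − 5/6 = 121/6.
Numerically: ≈ 20.1667.
(This is only a lower bound; the true E[α(G)] may be larger.)

E[α(G)] ≥ 121/6 ≈ 20.1667.


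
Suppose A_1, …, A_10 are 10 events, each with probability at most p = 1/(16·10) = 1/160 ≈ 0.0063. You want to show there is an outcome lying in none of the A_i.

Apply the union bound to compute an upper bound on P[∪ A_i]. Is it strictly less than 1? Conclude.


Union bound: P[∪_{i=1}^{10} A_i] ≤ Σ_i P[A_i] ≤ 10·p = 10·(1/160) = 1/16.
Numerically: 1/16 ≈ 0.0625.
Is 1/16 < 1? YES.
Since P[∪ A_i] ≤ 1/16 < 1, the complement has P[∩ A_i^c] ≥ 1 − 1/16 = 15/16 > 0, so some outcome avoids every A_i.

10·p = 1/16 ≈ 0.0625; existence CERTIFIED by the union bound.


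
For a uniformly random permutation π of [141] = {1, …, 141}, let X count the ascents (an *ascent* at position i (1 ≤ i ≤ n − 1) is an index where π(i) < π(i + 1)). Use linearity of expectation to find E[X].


Write X = Σ X_I over i = 1, …, 140, with X_I the indicator of one ascent.
There are 140 indicators.
For each fixed i, the pair (π(i), π(i+1)) is a uniformly random ordered pair of distinct values from {1, …, 141}; by symmetry P[π(i) < π(i+1)] = 1/2.
By linearity: E[X] = 140 · (1/2) = (141 − 1) · (1/2) = 70 ≈ 70.00000.

E[X] = 70 = 70.00000.


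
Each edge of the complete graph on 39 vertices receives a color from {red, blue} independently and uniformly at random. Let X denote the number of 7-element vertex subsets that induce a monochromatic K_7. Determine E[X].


Let X = Σ_S X_S over the C(39, 7) = 15380937 subsets S of size 7, where X_S = 1 if the K_7 on S is monochromatic.
For a fixed S, the K_7 on S has C(7, 2) = 21 edges. P[all 21 edges red] = (1/2)^21, and likewise for blue, so P[monochromatic] = 2·(1/2)^21 = 2^{1 − 21} = 1/1048576.
Summing: E[X] = C(39, 7) · 2^{1 − 21} = 15380937 · 1/1048576 = 15380937/1048576.
Numerically: E[X] ≈ 14.6684.

E[X] = C(39,7)·2^(1−C(7,2)) = 15380937/1048576 ≈ 14.6684.


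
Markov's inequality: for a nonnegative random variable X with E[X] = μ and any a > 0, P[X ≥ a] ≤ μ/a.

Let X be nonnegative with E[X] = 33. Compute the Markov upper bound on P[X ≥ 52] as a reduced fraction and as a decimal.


μ = E[X] = 33, a = 52.
Markov: P[X ≥ 52] ≤ μ/a = (33)/52 = 33/52.
Numerically: ≈ 0.6346.
(Since a = 52 > μ = 33.0000, the bound 33/52 is < 1 and informative.)

P[X ≥ 52] ≤ 33/52 ≈ 0.6346.


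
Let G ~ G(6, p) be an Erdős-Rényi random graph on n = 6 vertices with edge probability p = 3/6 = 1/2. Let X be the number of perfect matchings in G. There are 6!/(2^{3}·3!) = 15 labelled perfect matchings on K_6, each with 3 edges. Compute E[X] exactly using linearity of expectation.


K_6 has 6!/(2^{3}·3!) = 15 labelled perfect matchings.
For each such perfect matching H, let X_H = 1 if all 3 edges of H are present in G. Then P[X_H = 1] = p^{3} = (1/2)^{3} = 1/8.
By linearity of expectation: E[X] = Σ_H E[X_H] = 15 · p^{3} = 15 · 1/8 = 15/8.
Numerically: E[X] ≈ 1.875.

E[X] = 15 · (1/2)^{3} = 15/8 ≈ 1.875.


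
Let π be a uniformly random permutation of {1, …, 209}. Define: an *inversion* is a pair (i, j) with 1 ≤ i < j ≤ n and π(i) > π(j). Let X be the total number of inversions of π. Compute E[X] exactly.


Write X = Σ X_I over the C(209, 2) = 21736 pairs i < j, with X_I the indicator of one inversion.
There are 21736 indicators.
For each fixed pair i < j, the values π(i) and π(j) are two distinct elements of {1, …, 209} in uniformly random order; by symmetry P[π(i) > π(j)] = 1/2.
By linearity: E[X] = 21736 · (1/2) = C(209, 2) · (1/2) = 21736/2 = 10868 ≈ 10868.0000.

E[X] = 10868 = 10868.0000.


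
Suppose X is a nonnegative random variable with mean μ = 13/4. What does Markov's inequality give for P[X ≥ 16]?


μ = E[X] = 13/4, a = 16.
Markov: P[X ≥ 16] ≤ μ/a = (13/4)/16 = 13/64.
Numerically: ≈ 0.203.
(Since a = 16 > μ = 3.250, the bound 13/64 is < 1 and informative.)

P[X ≥ 16] ≤ 13/64 ≈ 0.203.
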